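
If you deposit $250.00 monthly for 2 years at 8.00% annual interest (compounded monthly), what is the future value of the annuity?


Future value of an ordinary annuity: FV = PMT × ((1 + r)^n − 1) / r
Monthly rate r = 0.08/12 ≈ 0.00666667, n = 24
FV = $250.00 × ((1 + 0.08/12)^24 − 1) / (0.08/12)
FV = $250.00 × 25.933190
FV = $6,483.30

FV = PMT × ((1+r)^n - 1)/r = $6,483.30


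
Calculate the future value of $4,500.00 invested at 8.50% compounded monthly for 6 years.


Compound interest formula: A = P(1 + r/n)^(nt)
A = $4,500.00 × (1 + 0.085/12)^(12 × 6)
Growth factor: (1 + 0.085/12)^72 = 1.662300
A = $4,500.00 × 1.662300
A = $7,480.35

A = P(1 + r/n)^(nt) = $7,480.35


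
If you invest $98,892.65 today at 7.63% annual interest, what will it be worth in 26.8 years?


Future value formula: FV = PV × (1 + r)^t
FV = $98,892.65 × (1 + 0.0763)^26.8
FV = $98,892.65 × 7.17486146
FV = $709,541.06

FV = PV × (1 + r)^t = $709,541.06


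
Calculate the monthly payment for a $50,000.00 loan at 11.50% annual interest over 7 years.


Loan payment formula: PMT = PV × r / (1 − (1 + r)^(−n))
Monthly rate r = 0.115/12 ≈ 0.00958333, n = 84 months
Denominator: 1 − (1 + 0.115/12)^(−84) = 0.551195
PMT = $50,000.00 × (0.115/12) / 0.551195
PMT = $869.32 per month

PMT = PV × r / (1-(1+r)^(-n)) = $869.32/month


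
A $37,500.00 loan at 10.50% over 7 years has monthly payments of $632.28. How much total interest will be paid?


Total paid over the life of the loan = PMT × n.
Total paid = $632.28 × 84 = $53,111.52
Total interest = total paid − principal = $53,111.52 − $37,500.00 = $15,611.52

Total interest = (PMT × n) - PV = $15,611.52


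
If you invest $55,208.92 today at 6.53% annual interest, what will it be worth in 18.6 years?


Future value formula: FV = PV × (1 + r)^t
FV = $55,208.92 × (1 + 0.0653)^18.6
FV = $55,208.92 × 3.2432307
FV = $179,055.26

FV = PV × (1 + r)^t = $179,055.26


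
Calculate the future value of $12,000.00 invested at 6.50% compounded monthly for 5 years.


Compound interest formula: A = P(1 + r/n)^(nt)
A = $12,000.00 × (1 + 0.065/12)^(12 × 5)
Growth factor: (1 + 0.065/12)^60 = 1.3828173
A = $12,000.00 × 1.3828173
A = $16,593.81

A = P(1 + r/n)^(nt) = $16,593.81


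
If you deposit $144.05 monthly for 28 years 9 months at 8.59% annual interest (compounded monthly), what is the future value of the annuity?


Future value of an ordinary annuity: FV = PMT × ((1 + r)^n − 1) / r
Monthly rate r = 0.0859/12 ≈ 0.00715833, n = 345
FV = $144.05 × ((1 + 0.0859/12)^345 − 1) / (0.0859/12)
FV = $144.05 × 1496.787563
FV = $215,612.25

FV = PMT × ((1+r)^n - 1)/r = $215,612.25


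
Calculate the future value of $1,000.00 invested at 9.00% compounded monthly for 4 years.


Compound interest formula: A = P(1 + r/n)^(nt)
A = $1,000.00 × (1 + 0.09/12)^(12 × 4)
Growth factor: (1 + 0.09/12)^48 = 1.4314053
A = $1,000.00 × 1.4314053
A = $1,431.41

A = P(1 + r/n)^(nt) = $1,431.41


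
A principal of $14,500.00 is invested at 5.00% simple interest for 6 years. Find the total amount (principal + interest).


Total amount formula: A = P(1 + rt) = P + P·r·t
Interest: I = P × r × t = $14,500.00 × 0.05 × 6 = $4,350.00
A = P + I = $14,500.00 + $4,350.00 = $18,850.00

A = P + I = P(1 + rt) = $18,850.00


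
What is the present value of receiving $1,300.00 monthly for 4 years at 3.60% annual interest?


Present value of an ordinary annuity: PV = PMT × (1 − (1 + r)^(−n)) / r
Monthly rate r = 0.036/12 = 0.003, n = 48
PV = $1,300.00 × (1 − (1 + 0.036/12)^(−48)) / (0.036/12)
PV = $1,300.00 × 44.641858
PV = $58,034.42

PV = PMT × (1-(1+r)^(-n))/r = $58,034.42


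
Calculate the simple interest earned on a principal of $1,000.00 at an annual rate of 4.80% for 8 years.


Simple interest formula: I = P × r × t
I = $1,000.00 × 0.048 × 8
I = $384.00

I = P × r × t = $384.00


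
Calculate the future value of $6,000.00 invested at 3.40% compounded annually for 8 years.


Compound interest formula: A = P(1 + r/n)^(nt)
A = $6,000.00 × (1 + 0.034/1)^(1 × 8)
Growth factor: (1 + 0.034/1)^8 = 1.306665
A = $6,000.00 × 1.306665
A = $7,839.99

A = P(1 + r/n)^(nt) = $7,839.99


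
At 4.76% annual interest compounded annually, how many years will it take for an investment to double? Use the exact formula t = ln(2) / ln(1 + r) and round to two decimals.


Doubling condition: (1 + r)^t = 2
Take ln of both sides: t × ln(1 + r) = ln(2)
t = ln(2) / ln(1 + r)
t = 0.693147 / 0.046502
t = 14.91

t = ln(2) / ln(1 + r) = 14.91 years


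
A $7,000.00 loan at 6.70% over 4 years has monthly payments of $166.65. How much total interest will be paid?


Total paid over the life of the loan = PMT × n.
Total paid = $166.65 × 48 = $7,999.20
Total interest = total paid − principal = $7,999.20 − $7,000.00 = $999.20

Total interest = (PMT × n) - PV = $999.20


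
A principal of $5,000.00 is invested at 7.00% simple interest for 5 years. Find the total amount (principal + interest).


Total amount formula: A = P(1 + rt) = P + P·r·t
Interest: I = P × r × t = $5,000.00 × 0.07 × 5 = $1,750.00
A = P + I = $5,000.00 + $1,750.00 = $6,750.00

A = P + I = P(1 + rt) = $6,750.00


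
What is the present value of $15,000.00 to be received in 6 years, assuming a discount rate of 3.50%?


Present value formula: PV = FV / (1 + r)^t
PV = $15,000.00 / (1 + 0.035)^6
PV = $15,000.00 / 1.229255
PV = $12,202.51

PV = FV / (1 + r)^t = $12,202.51


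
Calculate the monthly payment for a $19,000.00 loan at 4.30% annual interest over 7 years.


Loan payment formula: PMT = PV × r / (1 − (1 + r)^(−n))
Monthly rate r = 0.043/12 ≈ 0.00358333, n = 84 months
Denominator: 1 − (1 + 0.043/12)^(−84) = 0.259524
PMT = $19,000.00 × (0.043/12) / 0.259524
PMT = $262.34 per month

PMT = PV × r / (1-(1+r)^(-n)) = $262.34/month


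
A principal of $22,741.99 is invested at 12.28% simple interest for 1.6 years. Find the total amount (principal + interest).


Total amount formula: A = P(1 + rt) = P + P·r·t
Interest: I = P × r × t = $22,741.99 × 0.1228 × 1.6 = $4,468.35
A = P + I = $22,741.99 + $4,468.35 = $27,210.34

A = P + I = P(1 + rt) = $27,210.34


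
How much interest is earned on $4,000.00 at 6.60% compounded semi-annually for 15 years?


Compound interest earned = final amount − principal.
A = P(1 + r/n)^(nt) = $4,000.00 × (1 + 0.066/2)^(2 × 15) = $10,594.24
Interest = A − P = $10,594.24 − $4,000.00 = $6,594.24

Interest = A - P = $6,594.24


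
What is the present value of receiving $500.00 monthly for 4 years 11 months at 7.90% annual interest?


Present value of an ordinary annuity: PV = PMT × (1 − (1 + r)^(−n)) / r
Monthly rate r = 0.079/12 ≈ 0.00658333, n = 59
PV = $500.00 × (1 − (1 + 0.079/12)^(−59)) / (0.079/12)
PV = $500.00 × 48.760480
PV = $24,380.24

PV = PMT × (1-(1+r)^(-n))/r = $24,380.24


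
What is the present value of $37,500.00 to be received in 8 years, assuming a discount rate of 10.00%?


Present value formula: PV = FV / (1 + r)^t
PV = $37,500.00 / (1 + 0.1)^8
PV = $37,500.00 / 2.143589
PV = $17,494.03

PV = FV / (1 + r)^t = $17,494.03


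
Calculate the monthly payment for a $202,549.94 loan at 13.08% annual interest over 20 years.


Loan payment formula: PMT = PV × r / (1 − (1 + r)^(−n))
Monthly rate r = 0.1308/12 = 0.0109, n = 240 months
Denominator: 1 − (1 + 0.1308/12)^(−240) = 0.925863
PMT = $202,549.94 × (0.1308/12) / 0.925863
PMT = $2,384.58 per month

PMT = PV × r / (1-(1+r)^(-n)) = $2,384.58/month


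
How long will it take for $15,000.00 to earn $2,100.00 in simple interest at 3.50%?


Rearrange the simple interest formula for t:
I = P × r × t  ⇒  t = I / (P × r)
t = $2,100.00 / ($15,000.00 × 0.035)
t = 4

t = I/(P×r) = 4 years


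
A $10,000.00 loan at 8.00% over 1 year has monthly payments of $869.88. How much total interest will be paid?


Total paid over the life of the loan = PMT × n.
Total paid = $869.88 × 12 = $10,438.56
Total interest = total paid − principal = $10,438.56 − $10,000.00 = $438.56

Total interest = (PMT × n) - PV = $438.56


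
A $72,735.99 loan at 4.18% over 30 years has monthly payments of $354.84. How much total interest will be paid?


Total paid over the life of the loan = PMT × n.
Total paid = $354.84 × 360 = $127,742.40
Total interest = total paid − principal = $127,742.40 − $72,735.99 = $55,006.41

Total interest = (PMT × n) - PV = $55,006.41


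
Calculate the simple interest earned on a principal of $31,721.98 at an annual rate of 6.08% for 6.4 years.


Simple interest formula: I = P × r × t
I = $31,721.98 × 0.0608 × 6.4
I = $12,343.66

I = P × r × t = $12,343.66


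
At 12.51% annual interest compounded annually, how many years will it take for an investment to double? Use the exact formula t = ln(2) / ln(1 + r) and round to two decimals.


Doubling condition: (1 + r)^t = 2
Take ln of both sides: t × ln(1 + r) = ln(2)
t = ln(2) / ln(1 + r)
t = 0.693147 / 0.117872
t = 5.88

t = ln(2) / ln(1 + r) = 5.88 years


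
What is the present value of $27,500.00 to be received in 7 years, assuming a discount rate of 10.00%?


Present value formula: PV = FV / (1 + r)^t
PV = $27,500.00 / (1 + 0.1)^7
PV = $27,500.00 / 1.948717
PV = $14,111.85

PV = FV / (1 + r)^t = $14,111.85


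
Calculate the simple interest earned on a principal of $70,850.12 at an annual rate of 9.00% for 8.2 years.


Simple interest formula: I = P × r × t
I = $70,850.12 × 0.09 × 8.2
I = $52,287.39

I = P × r × t = $52,287.39


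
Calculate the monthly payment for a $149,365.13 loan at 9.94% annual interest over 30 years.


Loan payment formula: PMT = PV × r / (1 − (1 + r)^(−n))
Monthly rate r = 0.0994/12 ≈ 0.00828333, n = 360 months
Denominator: 1 − (1 + 0.0994/12)^(−360) = 0.948682
PMT = $149,365.13 × (0.0994/12) / 0.948682
PMT = $1,304.17 per month

PMT = PV × r / (1-(1+r)^(-n)) = $1,304.17/month


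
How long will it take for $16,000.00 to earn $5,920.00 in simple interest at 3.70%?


Rearrange the simple interest formula for t:
I = P × r × t  ⇒  t = I / (P × r)
t = $5,920.00 / ($16,000.00 × 0.037)
t = 10

t = I/(P×r) = 10 years


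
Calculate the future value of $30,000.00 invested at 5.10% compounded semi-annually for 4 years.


Compound interest formula: A = P(1 + r/n)^(nt)
A = $30,000.00 × (1 + 0.051/2)^(2 × 4)
Growth factor: (1 + 0.051/2)^8 = 1.2231658
A = $30,000.00 × 1.2231658
A = $36,694.97

A = P(1 + r/n)^(nt) = $36,694.97


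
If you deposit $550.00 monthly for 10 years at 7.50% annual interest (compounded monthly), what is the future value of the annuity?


Future value of an ordinary annuity: FV = PMT × ((1 + r)^n − 1) / r
Monthly rate r = 0.075/12 = 0.00625, n = 120
FV = $550.00 × ((1 + 0.075/12)^120 − 1) / (0.075/12)
FV = $550.00 × 177.930342
FV = $97,861.69

FV = PMT × ((1+r)^n - 1)/r = $97,861.69


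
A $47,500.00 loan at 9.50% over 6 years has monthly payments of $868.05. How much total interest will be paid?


Total paid over the life of the loan = PMT × n.
Total paid = $868.05 × 72 = $62,499.60
Total interest = total paid − principal = $62,499.60 − $47,500.00 = $14,999.60

Total interest = (PMT × n) - PV = $14,999.60


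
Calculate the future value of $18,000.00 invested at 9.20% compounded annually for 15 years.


Compound interest formula: A = P(1 + r/n)^(nt)
A = $18,000.00 × (1 + 0.092/1)^(1 × 15)
Growth factor: (1 + 0.092/1)^15 = 3.744032
A = $18,000.00 × 3.744032
A = $67,392.58

A = P(1 + r/n)^(nt) = $67,392.58


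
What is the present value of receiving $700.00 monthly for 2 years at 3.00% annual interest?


Present value of an ordinary annuity: PV = PMT × (1 − (1 + r)^(−n)) / r
Monthly rate r = 0.03/12 = 0.0025, n = 24
PV = $700.00 × (1 − (1 + 0.03/12)^(−24)) / (0.03/12)
PV = $700.00 × 23.265980
PV = $16,286.19

PV = PMT × (1-(1+r)^(-n))/r = $16,286.19


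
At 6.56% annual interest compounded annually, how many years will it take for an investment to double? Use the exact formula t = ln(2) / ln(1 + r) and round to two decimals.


Doubling condition: (1 + r)^t = 2
Take ln of both sides: t × ln(1 + r) = ln(2)
t = ln(2) / ln(1 + r)
t = 0.693147 / 0.063538
t = 10.91

t = ln(2) / ln(1 + r) = 10.91 years


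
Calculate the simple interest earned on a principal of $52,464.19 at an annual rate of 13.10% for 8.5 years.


Simple interest formula: I = P × r × t
I = $52,464.19 × 0.131 × 8.5
I = $58,418.88

I = P × r × t = $58,418.88


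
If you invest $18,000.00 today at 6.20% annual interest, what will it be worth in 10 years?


Future value formula: FV = PV × (1 + r)^t
FV = $18,000.00 × (1 + 0.062)^10
FV = $18,000.00 × 1.8249256
FV = $32,848.66

FV = PV × (1 + r)^t = $32,848.66


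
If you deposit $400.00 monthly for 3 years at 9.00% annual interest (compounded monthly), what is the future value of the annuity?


Future value of an ordinary annuity: FV = PMT × ((1 + r)^n − 1) / r
Monthly rate r = 0.09/12 = 0.0075, n = 36
FV = $400.00 × ((1 + 0.09/12)^36 − 1) / (0.09/12)
FV = $400.00 × 41.152716
FV = $16,461.09

FV = PMT × ((1+r)^n - 1)/r = $16,461.09


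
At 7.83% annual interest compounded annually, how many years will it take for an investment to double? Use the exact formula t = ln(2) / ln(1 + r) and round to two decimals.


Doubling condition: (1 + r)^t = 2
Take ln of both sides: t × ln(1 + r) = ln(2)
t = ln(2) / ln(1 + r)
t = 0.693147 / 0.075386
t = 9.19

t = ln(2) / ln(1 + r) = 9.19 years


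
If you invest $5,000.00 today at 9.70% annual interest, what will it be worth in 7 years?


Future value formula: FV = PV × (1 + r)^t
FV = $5,000.00 × (1 + 0.097)^7
FV = $5,000.00 × 1.9118173
FV = $9,559.09

FV = PV × (1 + r)^t = $9,559.09


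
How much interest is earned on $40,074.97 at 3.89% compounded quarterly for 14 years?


Compound interest earned = final amount − principal.
A = P(1 + r/n)^(nt) = $40,074.97 × (1 + 0.0389/4)^(4 × 14) = $68,904.46
Interest = A − P = $68,904.46 − $40,074.97 = $28,829.49

Interest = A - P = $28,829.49


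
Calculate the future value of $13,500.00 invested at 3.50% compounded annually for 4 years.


Compound interest formula: A = P(1 + r/n)^(nt)
A = $13,500.00 × (1 + 0.035/1)^(1 × 4)
Growth factor: (1 + 0.035/1)^4 = 1.147523
A = $13,500.00 × 1.147523
A = $15,491.56

A = P(1 + r/n)^(nt) = $15,491.56


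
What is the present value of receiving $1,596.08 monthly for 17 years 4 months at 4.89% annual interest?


Present value of an ordinary annuity: PV = PMT × (1 − (1 + r)^(−n)) / r
Monthly rate r = 0.0489/12 = 0.004075, n = 208
PV = $1,596.08 × (1 − (1 + 0.0489/12)^(−208)) / (0.0489/12)
PV = $1,596.08 × 140.078404
PV = $223,576.34

PV = PMT × (1-(1+r)^(-n))/r = $223,576.34


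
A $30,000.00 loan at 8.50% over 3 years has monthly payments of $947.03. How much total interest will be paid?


Total paid over the life of the loan = PMT × n.
Total paid = $947.03 × 36 = $34,093.08
Total interest = total paid − principal = $34,093.08 − $30,000.00 = $4,093.08

Total interest = (PMT × n) - PV = $4,093.08


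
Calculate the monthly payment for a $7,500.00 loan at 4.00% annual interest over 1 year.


Loan payment formula: PMT = PV × r / (1 − (1 + r)^(−n))
Monthly rate r = 0.04/12 ≈ 0.00333333, n = 12 months
Denominator: 1 − (1 + 0.04/12)^(−12) = 0.039147
PMT = $7,500.00 × (0.04/12) / 0.039147
PMT = $638.62 per month

PMT = PV × r / (1-(1+r)^(-n)) = $638.62/month


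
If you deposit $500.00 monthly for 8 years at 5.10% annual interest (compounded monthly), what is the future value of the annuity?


Future value of an ordinary annuity: FV = PMT × ((1 + r)^n − 1) / r
Monthly rate r = 0.051/12 = 0.00425, n = 96
FV = $500.00 × ((1 + 0.051/12)^96 − 1) / (0.051/12)
FV = $500.00 × 118.237083
FV = $59,118.54

FV = PMT × ((1+r)^n - 1)/r = $59,118.54


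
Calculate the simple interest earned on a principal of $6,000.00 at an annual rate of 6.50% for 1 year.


Simple interest formula: I = P × r × t
I = $6,000.00 × 0.065 × 1
I = $390.00

I = P × r × t = $390.00


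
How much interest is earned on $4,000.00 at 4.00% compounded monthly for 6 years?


Compound interest earned = final amount − principal.
A = P(1 + r/n)^(nt) = $4,000.00 × (1 + 0.04/12)^(12 × 6) = $5,082.97
Interest = A − P = $5,082.97 − $4,000.00 = $1,082.97

Interest = A - P = $1,082.97


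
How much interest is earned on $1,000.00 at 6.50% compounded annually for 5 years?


Compound interest earned = final amount − principal.
A = P(1 + r/n)^(nt) = $1,000.00 × (1 + 0.065/1)^(1 × 5) = $1,370.09
Interest = A − P = $1,370.09 − $1,000.00 = $370.09

Interest = A - P = $370.09


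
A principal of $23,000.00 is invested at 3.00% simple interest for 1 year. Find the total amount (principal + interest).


Total amount formula: A = P(1 + rt) = P + P·r·t
Interest: I = P × r × t = $23,000.00 × 0.03 × 1 = $690.00
A = P + I = $23,000.00 + $690.00 = $23,690.00

A = P + I = P(1 + rt) = $23,690.00


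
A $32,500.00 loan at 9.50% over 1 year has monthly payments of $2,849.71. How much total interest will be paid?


Total paid over the life of the loan = PMT × n.
Total paid = $2,849.71 × 12 = $34,196.52
Total interest = total paid − principal = $34,196.52 − $32,500.00 = $1,696.52

Total interest = (PMT × n) - PV = $1,696.52


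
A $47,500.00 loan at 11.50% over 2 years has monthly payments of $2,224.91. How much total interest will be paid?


Total paid over the life of the loan = PMT × n.
Total paid = $2,224.91 × 24 = $53,397.84
Total interest = total paid − principal = $53,397.84 − $47,500.00 = $5,897.84

Total interest = (PMT × n) - PV = $5,897.84


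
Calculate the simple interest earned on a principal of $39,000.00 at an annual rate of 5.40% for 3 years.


Simple interest formula: I = P × r × t
I = $39,000.00 × 0.054 × 3
I = $6,318.00

I = P × r × t = $6,318.00


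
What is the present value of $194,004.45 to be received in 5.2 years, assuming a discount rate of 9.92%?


Present value formula: PV = FV / (1 + r)^t
PV = $194,004.45 / (1 + 0.0992)^5.2
PV = $194,004.45 / 1.63530567
PV = $118,634.98

PV = FV / (1 + r)^t = $118,634.98


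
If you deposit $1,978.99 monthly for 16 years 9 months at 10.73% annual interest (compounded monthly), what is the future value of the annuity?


Future value of an ordinary annuity: FV = PMT × ((1 + r)^n − 1) / r
Monthly rate r = 0.1073/12 ≈ 0.00894167, n = 201
FV = $1,978.99 × ((1 + 0.1073/12)^201 − 1) / (0.1073/12)
FV = $1,978.99 × 557.523029
FV = $1,103,332.50

FV = PMT × ((1+r)^n - 1)/r = $1,103,332.50


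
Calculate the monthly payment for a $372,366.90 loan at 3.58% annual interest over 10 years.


Loan payment formula: PMT = PV × r / (1 − (1 + r)^(−n))
Monthly rate r = 0.0358/12 ≈ 0.00298333, n = 120 months
Denominator: 1 − (1 + 0.0358/12)^(−120) = 0.3005542
PMT = $372,366.90 × (0.0358/12) / 0.3005542
PMT = $3,696.15 per month

PMT = PV × r / (1-(1+r)^(-n)) = $3,696.15/month


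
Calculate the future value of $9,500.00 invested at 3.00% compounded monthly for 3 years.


Compound interest formula: A = P(1 + r/n)^(nt)
A = $9,500.00 × (1 + 0.03/12)^(12 × 3)
Growth factor: (1 + 0.03/12)^36 = 1.0940514
A = $9,500.00 × 1.0940514
A = $10,393.49

A = P(1 + r/n)^(nt) = $10,393.49


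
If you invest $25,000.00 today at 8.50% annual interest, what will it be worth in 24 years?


Future value formula: FV = PV × (1 + r)^t
FV = $25,000.00 × (1 + 0.085)^24
FV = $25,000.00 × 7.0845736
FV = $177,114.34

FV = PV × (1 + r)^t = $177,114.34


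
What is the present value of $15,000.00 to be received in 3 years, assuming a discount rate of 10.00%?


Present value formula: PV = FV / (1 + r)^t
PV = $15,000.00 / (1 + 0.1)^3
PV = $15,000.00 / 1.331000
PV = $11,269.72

PV = FV / (1 + r)^t = $11,269.72


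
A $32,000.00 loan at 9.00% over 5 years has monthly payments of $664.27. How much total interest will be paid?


Total paid over the life of the loan = PMT × n.
Total paid = $664.27 × 60 = $39,856.20
Total interest = total paid − principal = $39,856.20 − $32,000.00 = $7,856.20

Total interest = (PMT × n) - PV = $7,856.20


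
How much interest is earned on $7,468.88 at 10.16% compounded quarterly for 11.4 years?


Compound interest earned = final amount − principal.
A = P(1 + r/n)^(nt) = $7,468.88 × (1 + 0.1016/4)^(4 × 11.4) = $23,441.78
Interest = A − P = $23,441.78 − $7,468.88 = $15,972.90

Interest = A - P = $15,972.90


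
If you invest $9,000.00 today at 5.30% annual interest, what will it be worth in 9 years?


Future value formula: FV = PV × (1 + r)^t
FV = $9,000.00 × (1 + 0.053)^9
FV = $9,000.00 × 1.5916785
FV = $14,325.11

FV = PV × (1 + r)^t = $14,325.11


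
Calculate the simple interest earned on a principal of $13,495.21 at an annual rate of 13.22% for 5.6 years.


Simple interest formula: I = P × r × t
I = $13,495.21 × 0.1322 × 5.6
I = $9,990.77

I = P × r × t = $9,990.77


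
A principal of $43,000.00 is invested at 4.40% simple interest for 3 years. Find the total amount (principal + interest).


Total amount formula: A = P(1 + rt) = P + P·r·t
Interest: I = P × r × t = $43,000.00 × 0.044 × 3 = $5,676.00
A = P + I = $43,000.00 + $5,676.00 = $48,676.00

A = P + I = P(1 + rt) = $48,676.00


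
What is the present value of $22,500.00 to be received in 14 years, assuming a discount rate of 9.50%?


Present value formula: PV = FV / (1 + r)^t
PV = $22,500.00 / (1 + 0.095)^14
PV = $22,500.00 / 3.562851
PV = $6,315.17

PV = FV / (1 + r)^t = $6,315.17


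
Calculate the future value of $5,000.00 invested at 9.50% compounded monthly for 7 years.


Compound interest formula: A = P(1 + r/n)^(nt)
A = $5,000.00 × (1 + 0.095/12)^(12 × 7)
Growth factor: (1 + 0.095/12)^84 = 1.939406
A = $5,000.00 × 1.939406
A = $9,697.03

A = P(1 + r/n)^(nt) = $9,697.03


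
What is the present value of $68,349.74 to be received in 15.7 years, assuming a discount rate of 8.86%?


Present value formula: PV = FV / (1 + r)^t
PV = $68,349.74 / (1 + 0.0886)^15.7
PV = $68,349.74 / 3.7916896
PV = $18,026.20

PV = FV / (1 + r)^t = $18,026.20


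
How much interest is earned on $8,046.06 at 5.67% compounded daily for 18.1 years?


Compound interest earned = final amount − principal.
A = P(1 + r/n)^(nt) = $8,046.06 × (1 + 0.0567/365)^(365 × 18.1) = $22,451.85
Interest = A − P = $22,451.85 − $8,046.06 = $14,405.79

Interest = A - P = $14,405.79


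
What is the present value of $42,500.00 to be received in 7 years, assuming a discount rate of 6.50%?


Present value formula: PV = FV / (1 + r)^t
PV = $42,500.00 / (1 + 0.065)^7
PV = $42,500.00 / 1.553987
PV = $27,349.01

PV = FV / (1 + r)^t = $27,349.01


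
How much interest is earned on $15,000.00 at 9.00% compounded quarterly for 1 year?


Compound interest earned = final amount − principal.
A = P(1 + r/n)^(nt) = $15,000.00 × (1 + 0.09/4)^(4 × 1) = $16,396.25
Interest = A − P = $16,396.25 − $15,000.00 = $1,396.25

Interest = A - P = $1,396.25


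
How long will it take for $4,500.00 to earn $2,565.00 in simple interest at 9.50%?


Rearrange the simple interest formula for t:
I = P × r × t  ⇒  t = I / (P × r)
t = $2,565.00 / ($4,500.00 × 0.095)
t = 6

t = I/(P×r) = 6 years


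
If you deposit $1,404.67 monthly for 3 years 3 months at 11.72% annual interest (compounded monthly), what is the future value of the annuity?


Future value of an ordinary annuity: FV = PMT × ((1 + r)^n − 1) / r
Monthly rate r = 0.1172/12 ≈ 0.00976667, n = 39
FV = $1,404.67 × ((1 + 0.1172/12)^39 − 1) / (0.1172/12)
FV = $1,404.67 × 47.191018
FV = $66,287.81

FV = PMT × ((1+r)^n - 1)/r = $66,287.81


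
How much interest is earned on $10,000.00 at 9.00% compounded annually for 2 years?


Compound interest earned = final amount − principal.
A = P(1 + r/n)^(nt) = $10,000.00 × (1 + 0.09/1)^(1 × 2) = $11,881.00
Interest = A − P = $11,881.00 − $10,000.00 = $1,881.00

Interest = A - P = $1,881.00


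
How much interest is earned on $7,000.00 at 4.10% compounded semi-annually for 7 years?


Compound interest earned = final amount − principal.
A = P(1 + r/n)^(nt) = $7,000.00 × (1 + 0.041/2)^(2 × 7) = $9,299.94
Interest = A − P = $9,299.94 − $7,000.00 = $2,299.94

Interest = A - P = $2,299.94


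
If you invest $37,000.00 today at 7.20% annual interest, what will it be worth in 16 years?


Future value formula: FV = PV × (1 + r)^t
FV = $37,000.00 × (1 + 0.072)^16
FV = $37,000.00 × 3.0417013
FV = $112,542.95

FV = PV × (1 + r)^t = $112,542.95


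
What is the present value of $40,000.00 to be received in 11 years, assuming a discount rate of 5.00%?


Present value formula: PV = FV / (1 + r)^t
PV = $40,000.00 / (1 + 0.05)^11
PV = $40,000.00 / 1.7103394
PV = $23,387.17

PV = FV / (1 + r)^t = $23,387.17


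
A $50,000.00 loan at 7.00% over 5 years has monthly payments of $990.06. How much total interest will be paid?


Total paid over the life of the loan = PMT × n.
Total paid = $990.06 × 60 = $59,403.60
Total interest = total paid − principal = $59,403.60 − $50,000.00 = $9,403.60

Total interest = (PMT × n) - PV = $9,403.60


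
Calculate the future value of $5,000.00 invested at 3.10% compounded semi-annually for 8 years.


Compound interest formula: A = P(1 + r/n)^(nt)
A = $5,000.00 × (1 + 0.031/2)^(2 × 8)
Growth factor: (1 + 0.031/2)^16 = 1.279024
A = $5,000.00 × 1.279024
A = $6,395.12

A = P(1 + r/n)^(nt) = $6,395.12


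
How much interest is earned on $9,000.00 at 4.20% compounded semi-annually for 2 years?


Compound interest earned = final amount − principal.
A = P(1 + r/n)^(nt) = $9,000.00 × (1 + 0.042/2)^(2 × 2) = $9,780.15
Interest = A − P = $9,780.15 − $9,000.00 = $780.15

Interest = A - P = $780.15


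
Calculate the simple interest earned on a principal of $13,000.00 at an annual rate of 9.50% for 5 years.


Simple interest formula: I = P × r × t
I = $13,000.00 × 0.095 × 5
I = $6,175.00

I = P × r × t = $6,175.00


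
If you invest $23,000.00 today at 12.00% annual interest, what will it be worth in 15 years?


Future value formula: FV = PV × (1 + r)^t
FV = $23,000.00 × (1 + 0.12)^15
FV = $23,000.00 × 5.4735658
FV = $125,892.01

FV = PV × (1 + r)^t = $125,892.01


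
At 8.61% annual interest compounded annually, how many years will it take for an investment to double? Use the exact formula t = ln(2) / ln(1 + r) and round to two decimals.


Doubling condition: (1 + r)^t = 2
Take ln of both sides: t × ln(1 + r) = ln(2)
t = ln(2) / ln(1 + r)
t = 0.693147 / 0.082593
t = 8.39

t = ln(2) / ln(1 + r) = 8.39 years


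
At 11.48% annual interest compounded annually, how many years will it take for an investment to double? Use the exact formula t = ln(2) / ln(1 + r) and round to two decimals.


Doubling condition: (1 + r)^t = 2
Take ln of both sides: t × ln(1 + r) = ln(2)
t = ln(2) / ln(1 + r)
t = 0.693147 / 0.108675
t = 6.38

t = ln(2) / ln(1 + r) = 6.38 years


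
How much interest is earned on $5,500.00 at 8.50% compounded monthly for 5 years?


Compound interest earned = final amount − principal.
A = P(1 + r/n)^(nt) = $5,500.00 × (1 + 0.085/12)^(12 × 5) = $8,400.15
Interest = A − P = $8,400.15 − $5,500.00 = $2,900.15

Interest = A - P = $2,900.15


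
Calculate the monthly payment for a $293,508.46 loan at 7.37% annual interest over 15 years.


Loan payment formula: PMT = PV × r / (1 − (1 + r)^(−n))
Monthly rate r = 0.0737/12 ≈ 0.00614167, n = 180 months
Denominator: 1 − (1 + 0.0737/12)^(−180) = 0.667834
PMT = $293,508.46 × (0.0737/12) / 0.667834
PMT = $2,699.22 per month

PMT = PV × r / (1-(1+r)^(-n)) = $2,699.22/month


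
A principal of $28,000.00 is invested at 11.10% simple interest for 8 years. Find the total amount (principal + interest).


Total amount formula: A = P(1 + rt) = P + P·r·t
Interest: I = P × r × t = $28,000.00 × 0.111 × 8 = $24,864.00
A = P + I = $28,000.00 + $24,864.00 = $52,864.00

A = P + I = P(1 + rt) = $52,864.00


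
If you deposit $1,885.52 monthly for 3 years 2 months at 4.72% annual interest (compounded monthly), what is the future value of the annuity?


Future value of an ordinary annuity: FV = PMT × ((1 + r)^n − 1) / r
Monthly rate r = 0.0472/12 ≈ 0.00393333, n = 38
FV = $1,885.52 × ((1 + 0.0472/12)^38 − 1) / (0.0472/12)
FV = $1,885.52 × 40.900262
FV = $77,118.26

FV = PMT × ((1+r)^n - 1)/r = $77,118.26


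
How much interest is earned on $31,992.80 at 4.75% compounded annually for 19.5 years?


Compound interest earned = final amount − principal.
A = P(1 + r/n)^(nt) = $31,992.80 × (1 + 0.0475/1)^(1 × 19.5) = $79,078.03
Interest = A − P = $79,078.03 − $31,992.80 = $47,085.23

Interest = A - P = $47,085.23


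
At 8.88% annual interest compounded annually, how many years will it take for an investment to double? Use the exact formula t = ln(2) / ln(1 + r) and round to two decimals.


Doubling condition: (1 + r)^t = 2
Take ln of both sides: t × ln(1 + r) = ln(2)
t = ln(2) / ln(1 + r)
t = 0.693147 / 0.085076
t = 8.15

t = ln(2) / ln(1 + r) = 8.15 years


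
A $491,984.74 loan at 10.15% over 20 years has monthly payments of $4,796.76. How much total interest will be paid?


Total paid over the life of the loan = PMT × n.
Total paid = $4,796.76 × 240 = $1,151,222.40
Total interest = total paid − principal = $1,151,222.40 − $491,984.74 = $659,237.66

Total interest = (PMT × n) - PV = $659,237.66


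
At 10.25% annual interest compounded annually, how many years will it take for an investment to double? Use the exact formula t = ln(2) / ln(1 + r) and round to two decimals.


Doubling condition: (1 + r)^t = 2
Take ln of both sides: t × ln(1 + r) = ln(2)
t = ln(2) / ln(1 + r)
t = 0.693147 / 0.097580
t = 7.10

t = ln(2) / ln(1 + r) = 7.10 years


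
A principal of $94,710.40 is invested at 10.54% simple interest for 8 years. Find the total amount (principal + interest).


Total amount formula: A = P(1 + rt) = P + P·r·t
Interest: I = P × r × t = $94,710.40 × 0.1054 × 8 = $79,859.81
A = P + I = $94,710.40 + $79,859.81 = $174,570.21

A = P + I = P(1 + rt) = $174,570.21


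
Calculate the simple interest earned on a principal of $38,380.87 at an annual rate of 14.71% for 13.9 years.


Simple interest formula: I = P × r × t
I = $38,380.87 × 0.1471 × 13.9
I = $78,476.98

I = P × r × t = $78,476.98


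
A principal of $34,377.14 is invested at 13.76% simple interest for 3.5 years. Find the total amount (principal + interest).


Total amount formula: A = P(1 + rt) = P + P·r·t
Interest: I = P × r × t = $34,377.14 × 0.1376 × 3.5 = $16,556.03
A = P + I = $34,377.14 + $16,556.03 = $50,933.17

A = P + I = P(1 + rt) = $50,933.17


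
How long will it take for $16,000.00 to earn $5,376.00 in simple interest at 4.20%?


Rearrange the simple interest formula for t:
I = P × r × t  ⇒  t = I / (P × r)
t = $5,376.00 / ($16,000.00 × 0.042)
t = 8

t = I/(P×r) = 8 years


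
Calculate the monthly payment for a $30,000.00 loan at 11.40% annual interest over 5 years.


Loan payment formula: PMT = PV × r / (1 − (1 + r)^(−n))
Monthly rate r = 0.114/12 = 0.0095, n = 60 months
Denominator: 1 − (1 + 0.114/12)^(−60) = 0.432951
PMT = $30,000.00 × (0.114/12) / 0.432951
PMT = $658.27 per month

PMT = PV × r / (1-(1+r)^(-n)) = $658.27/month


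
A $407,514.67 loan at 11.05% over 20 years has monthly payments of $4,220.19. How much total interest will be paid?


Total paid over the life of the loan = PMT × n.
Total paid = $4,220.19 × 240 = $1,012,845.60
Total interest = total paid − principal = $1,012,845.60 − $407,514.67 = $605,330.93

Total interest = (PMT × n) - PV = $605,330.93


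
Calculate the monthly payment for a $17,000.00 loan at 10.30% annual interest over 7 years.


Loan payment formula: PMT = PV × r / (1 − (1 + r)^(−n))
Monthly rate r = 0.103/12 ≈ 0.00858333, n = 84 months
Denominator: 1 − (1 + 0.103/12)^(−84) = 0.512236
PMT = $17,000.00 × (0.103/12) / 0.512236
PMT = $284.86 per month

PMT = PV × r / (1-(1+r)^(-n)) = $284.86/month


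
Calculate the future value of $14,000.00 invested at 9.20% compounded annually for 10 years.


Compound interest formula: A = P(1 + r/n)^(nt)
A = $14,000.00 × (1 + 0.092/1)^(1 × 10)
Growth factor: (1 + 0.092/1)^10 = 2.411162
A = $14,000.00 × 2.411162
A = $33,756.27

A = P(1 + r/n)^(nt) = $33,756.27


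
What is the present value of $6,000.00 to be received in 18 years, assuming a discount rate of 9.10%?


Present value formula: PV = FV / (1 + r)^t
PV = $6,000.00 / (1 + 0.091)^18
PV = $6,000.00 / 4.795628
PV = $1,251.14

PV = FV / (1 + r)^t = $1,251.14


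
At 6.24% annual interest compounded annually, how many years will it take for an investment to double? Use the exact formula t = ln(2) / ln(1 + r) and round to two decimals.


Doubling condition: (1 + r)^t = 2
Take ln of both sides: t × ln(1 + r) = ln(2)
t = ln(2) / ln(1 + r)
t = 0.693147 / 0.060530
t = 11.45

t = ln(2) / ln(1 + r) = 11.45 years


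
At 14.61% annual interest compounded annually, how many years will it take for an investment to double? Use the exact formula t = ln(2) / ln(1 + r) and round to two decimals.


Doubling condition: (1 + r)^t = 2
Take ln of both sides: t × ln(1 + r) = ln(2)
t = ln(2) / ln(1 + r)
t = 0.693147 / 0.136365
t = 5.08

t = ln(2) / ln(1 + r) = 5.08 years


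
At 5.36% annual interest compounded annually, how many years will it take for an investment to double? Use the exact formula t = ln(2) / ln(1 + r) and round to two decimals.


Doubling condition: (1 + r)^t = 2
Take ln of both sides: t × ln(1 + r) = ln(2)
t = ln(2) / ln(1 + r)
t = 0.693147 / 0.052213
t = 13.28

t = ln(2) / ln(1 + r) = 13.28 years


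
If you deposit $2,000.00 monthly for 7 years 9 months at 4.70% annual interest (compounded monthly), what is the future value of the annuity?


Future value of an ordinary annuity: FV = PMT × ((1 + r)^n − 1) / r
Monthly rate r = 0.047/12 ≈ 0.00391667, n = 93
FV = $2,000.00 × ((1 + 0.047/12)^93 − 1) / (0.047/12)
FV = $2,000.00 × 111.934541
FV = $223,869.08

FV = PMT × ((1+r)^n - 1)/r = $223,869.08


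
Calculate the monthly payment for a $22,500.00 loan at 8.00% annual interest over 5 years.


Loan payment formula: PMT = PV × r / (1 − (1 + r)^(−n))
Monthly rate r = 0.08/12 ≈ 0.00666667, n = 60 months
Denominator: 1 − (1 + 0.08/12)^(−60) = 0.328790
PMT = $22,500.00 × (0.08/12) / 0.328790
PMT = $456.22 per month

PMT = PV × r / (1-(1+r)^(-n)) = $456.22/month


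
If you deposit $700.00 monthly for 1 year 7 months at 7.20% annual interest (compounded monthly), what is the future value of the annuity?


Future value of an ordinary annuity: FV = PMT × ((1 + r)^n − 1) / r
Monthly rate r = 0.072/12 = 0.006, n = 19
FV = $700.00 × ((1 + 0.072/12)^19 − 1) / (0.072/12)
FV = $700.00 × 20.061736
FV = $14,043.22

FV = PMT × ((1+r)^n - 1)/r = $14,043.22


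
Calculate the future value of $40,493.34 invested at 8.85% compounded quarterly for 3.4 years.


Compound interest formula: A = P(1 + r/n)^(nt)
A = $40,493.34 × (1 + 0.0885/4)^(4 × 3.4)
Growth factor: (1 + 0.0885/4)^13.6 = 1.3466494
A = $40,493.34 × 1.3466494
A = $54,530.33

A = P(1 + r/n)^(nt) = $54,530.33


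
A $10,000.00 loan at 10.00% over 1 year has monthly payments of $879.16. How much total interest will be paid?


Total paid over the life of the loan = PMT × n.
Total paid = $879.16 × 12 = $10,549.92
Total interest = total paid − principal = $10,549.92 − $10,000.00 = $549.92

Total interest = (PMT × n) - PV = $549.92


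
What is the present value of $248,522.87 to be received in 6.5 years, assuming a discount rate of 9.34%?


Present value formula: PV = FV / (1 + r)^t
PV = $248,522.87 / (1 + 0.0934)^6.5
PV = $248,522.87 / 1.7867507
PV = $139,092.08

PV = FV / (1 + r)^t = $139,092.08


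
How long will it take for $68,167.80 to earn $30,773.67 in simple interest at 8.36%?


Rearrange the simple interest formula for t:
I = P × r × t  ⇒  t = I / (P × r)
t = $30,773.67 / ($68,167.80 × 0.0836)
t = 5.4

t = I/(P×r) = 5.4 years


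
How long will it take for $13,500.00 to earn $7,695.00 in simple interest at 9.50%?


Rearrange the simple interest formula for t:
I = P × r × t  ⇒  t = I / (P × r)
t = $7,695.00 / ($13,500.00 × 0.095)
t = 6

t = I/(P×r) = 6 years


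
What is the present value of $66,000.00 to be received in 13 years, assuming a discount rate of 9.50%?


Present value formula: PV = FV / (1 + r)^t
PV = $66,000.00 / (1 + 0.095)^13
PV = $66,000.00 / 3.253745
PV = $20,284.32

PV = FV / (1 + r)^t = $20,284.32


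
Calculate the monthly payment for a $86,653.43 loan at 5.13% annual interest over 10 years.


Loan payment formula: PMT = PV × r / (1 − (1 + r)^(−n))
Monthly rate r = 0.0513/12 = 0.004275, n = 120 months
Denominator: 1 − (1 + 0.0513/12)^(−120) = 0.400648
PMT = $86,653.43 × (0.0513/12) / 0.400648
PMT = $924.61 per month

PMT = PV × r / (1-(1+r)^(-n)) = $924.61/month


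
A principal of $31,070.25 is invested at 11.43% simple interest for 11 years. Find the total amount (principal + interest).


Total amount formula: A = P(1 + rt) = P + P·r·t
Interest: I = P × r × t = $31,070.25 × 0.1143 × 11 = $39,064.63
A = P + I = $31,070.25 + $39,064.63 = $70,134.88

A = P + I = P(1 + rt) = $70,134.88


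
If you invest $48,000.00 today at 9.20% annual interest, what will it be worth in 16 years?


Future value formula: FV = PV × (1 + r)^t
FV = $48,000.00 × (1 + 0.092)^16
FV = $48,000.00 × 4.0884832
FV = $196,247.19

FV = PV × (1 + r)^t = $196,247.19


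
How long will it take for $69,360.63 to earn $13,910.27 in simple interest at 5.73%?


Rearrange the simple interest formula for t:
I = P × r × t  ⇒  t = I / (P × r)
t = $13,910.27 / ($69,360.63 × 0.0573)
t = 3.5

t = I/(P×r) = 3.5 years


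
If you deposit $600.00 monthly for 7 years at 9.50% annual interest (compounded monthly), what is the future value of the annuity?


Future value of an ordinary annuity: FV = PMT × ((1 + r)^n − 1) / r
Monthly rate r = 0.095/12 ≈ 0.00791667, n = 84
FV = $600.00 × ((1 + 0.095/12)^84 − 1) / (0.095/12)
FV = $600.00 × 118.661756
FV = $71,197.05

FV = PMT × ((1+r)^n - 1)/r = $71,197.05


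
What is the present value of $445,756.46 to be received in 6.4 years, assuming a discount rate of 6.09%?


Present value formula: PV = FV / (1 + r)^t
PV = $445,756.46 / (1 + 0.0609)^6.4
PV = $445,756.46 / 1.4598777
PV = $305,338.22

PV = FV / (1 + r)^t = $305,338.22


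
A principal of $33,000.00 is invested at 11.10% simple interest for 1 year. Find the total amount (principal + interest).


Total amount formula: A = P(1 + rt) = P + P·r·t
Interest: I = P × r × t = $33,000.00 × 0.111 × 1 = $3,663.00
A = P + I = $33,000.00 + $3,663.00 = $36,663.00

A = P + I = P(1 + rt) = $36,663.00


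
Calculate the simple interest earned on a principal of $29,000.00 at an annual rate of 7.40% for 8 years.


Simple interest formula: I = P × r × t
I = $29,000.00 × 0.074 × 8
I = $17,168.00

I = P × r × t = $17,168.00


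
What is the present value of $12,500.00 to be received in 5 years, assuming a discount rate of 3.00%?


Present value formula: PV = FV / (1 + r)^t
PV = $12,500.00 / (1 + 0.03)^5
PV = $12,500.00 / 1.159274
PV = $10,782.61

PV = FV / (1 + r)^t = $10,782.61


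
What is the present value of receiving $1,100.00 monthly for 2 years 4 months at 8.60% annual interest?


Present value of an ordinary annuity: PV = PMT × (1 − (1 + r)^(−n)) / r
Monthly rate r = 0.086/12 ≈ 0.00716667, n = 28
PV = $1,100.00 × (1 − (1 + 0.086/12)^(−28)) / (0.086/12)
PV = $1,100.00 × 25.287789
PV = $27,816.57

PV = PMT × (1-(1+r)^(-n))/r = $27,816.57
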